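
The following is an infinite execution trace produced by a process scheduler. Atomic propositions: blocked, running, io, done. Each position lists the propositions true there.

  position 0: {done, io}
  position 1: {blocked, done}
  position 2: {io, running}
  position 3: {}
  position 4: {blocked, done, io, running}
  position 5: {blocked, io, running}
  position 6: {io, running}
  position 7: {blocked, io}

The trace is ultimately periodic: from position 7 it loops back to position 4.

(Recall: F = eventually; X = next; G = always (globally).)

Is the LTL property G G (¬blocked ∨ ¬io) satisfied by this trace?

Violated

G (¬blocked ∨ ¬io) must hold at every position from 0 onward. It fails at position 0, so G G (¬blocked ∨ ¬io) is false.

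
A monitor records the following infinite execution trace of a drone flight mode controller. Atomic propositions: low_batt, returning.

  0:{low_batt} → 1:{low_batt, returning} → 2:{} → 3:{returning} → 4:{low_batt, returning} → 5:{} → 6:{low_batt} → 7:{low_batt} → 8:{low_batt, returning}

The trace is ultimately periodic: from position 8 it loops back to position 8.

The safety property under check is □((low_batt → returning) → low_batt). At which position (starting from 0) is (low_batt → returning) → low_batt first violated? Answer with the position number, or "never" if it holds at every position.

2

Check (low_batt → returning) → low_batt at each position in order: 0 ✓, 1 ✓.
At position 2 the labels are {}, so (low_batt → returning) → low_batt is false there. This is the first violation.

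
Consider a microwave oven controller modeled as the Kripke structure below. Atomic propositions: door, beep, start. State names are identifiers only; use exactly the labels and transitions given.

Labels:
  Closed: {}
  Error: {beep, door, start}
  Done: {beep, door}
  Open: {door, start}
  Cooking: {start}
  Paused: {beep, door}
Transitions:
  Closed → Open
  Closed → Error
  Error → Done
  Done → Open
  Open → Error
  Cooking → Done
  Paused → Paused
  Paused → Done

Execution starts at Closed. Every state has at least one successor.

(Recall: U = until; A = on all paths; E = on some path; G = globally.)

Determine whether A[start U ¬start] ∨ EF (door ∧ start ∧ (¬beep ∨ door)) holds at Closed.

Yes

States satisfying start: {Error, Open, Cooking}.
States satisfying ¬start: {Closed, Done, Paused}.
States satisfying A[start U ¬start]: {Closed, Error, Done, Open, Cooking, Paused}.
States satisfying door ∧ start ∧ (¬beep ∨ door): {Error, Open}.
States satisfying EF (door ∧ start ∧ (¬beep ∨ door)): {Closed, Error, Done, Open, Cooking, Paused}.
States satisfying A[start U ¬start] ∨ EF (door ∧ start ∧ (¬beep ∨ door)): {Closed, Error, Done, Open, Cooking, Paused}.
Closed ∈ Sat(A[start U ¬start] ∨ EF (door ∧ start ∧ (¬beep ∨ door))).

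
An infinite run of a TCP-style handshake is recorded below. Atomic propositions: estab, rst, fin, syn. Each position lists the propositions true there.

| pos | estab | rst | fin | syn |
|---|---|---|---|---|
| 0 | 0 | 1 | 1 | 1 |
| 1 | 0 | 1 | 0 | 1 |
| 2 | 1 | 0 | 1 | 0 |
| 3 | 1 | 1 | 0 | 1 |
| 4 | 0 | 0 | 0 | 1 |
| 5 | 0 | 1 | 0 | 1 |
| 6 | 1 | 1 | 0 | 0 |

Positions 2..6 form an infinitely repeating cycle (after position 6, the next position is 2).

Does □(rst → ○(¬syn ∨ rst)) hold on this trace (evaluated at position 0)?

Does not hold

rst → ○(¬syn ∨ rst) must hold at every position from 0 onward. It fails at position 3, so □(rst → ○(¬syn ∨ rst)) is false.
Positions where rst holds: 0, 1, 3, 5, 6.
Check ○(¬syn ∨ rst) at each: 0→ok, 1→ok, 3→fails, 5→ok, 6→ok.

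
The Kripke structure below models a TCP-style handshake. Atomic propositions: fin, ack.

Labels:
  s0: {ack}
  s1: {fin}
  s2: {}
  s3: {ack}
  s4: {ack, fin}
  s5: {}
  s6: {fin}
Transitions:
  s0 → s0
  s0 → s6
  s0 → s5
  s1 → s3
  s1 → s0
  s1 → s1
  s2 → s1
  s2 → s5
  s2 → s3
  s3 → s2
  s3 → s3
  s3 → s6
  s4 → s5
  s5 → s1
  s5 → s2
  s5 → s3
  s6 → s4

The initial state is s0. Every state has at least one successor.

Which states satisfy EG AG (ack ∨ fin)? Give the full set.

States satisfying AG (ack ∨ fin): ∅.
States satisfying EG AG (ack ∨ fin): ∅.

none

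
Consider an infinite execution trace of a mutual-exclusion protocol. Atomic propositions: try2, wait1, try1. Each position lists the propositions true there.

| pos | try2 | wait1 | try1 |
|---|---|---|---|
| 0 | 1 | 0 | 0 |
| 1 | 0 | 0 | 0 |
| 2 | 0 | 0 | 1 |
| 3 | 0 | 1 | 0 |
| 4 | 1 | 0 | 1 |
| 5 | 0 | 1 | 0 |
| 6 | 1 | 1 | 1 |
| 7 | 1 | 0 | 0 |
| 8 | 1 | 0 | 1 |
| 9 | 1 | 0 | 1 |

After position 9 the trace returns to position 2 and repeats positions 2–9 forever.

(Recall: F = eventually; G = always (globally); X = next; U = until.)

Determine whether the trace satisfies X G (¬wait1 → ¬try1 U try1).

Yes

The position after 0 is 1; G (¬wait1 → ¬try1 U try1) is true there.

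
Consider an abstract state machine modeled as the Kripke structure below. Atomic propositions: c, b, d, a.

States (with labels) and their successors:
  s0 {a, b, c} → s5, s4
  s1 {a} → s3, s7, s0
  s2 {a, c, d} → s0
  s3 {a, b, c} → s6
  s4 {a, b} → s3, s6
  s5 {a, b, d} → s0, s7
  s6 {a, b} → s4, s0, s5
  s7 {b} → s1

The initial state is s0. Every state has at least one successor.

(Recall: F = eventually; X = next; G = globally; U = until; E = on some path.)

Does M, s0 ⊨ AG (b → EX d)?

Does not hold

States satisfying b → EX d: {s0, s1, s2, s6}.
States satisfying AG (b → EX d): ∅.
s3 is reachable from s0 and violates b → EX d, so AG fails at s0.
s0 ∉ Sat(AG (b → EX d)).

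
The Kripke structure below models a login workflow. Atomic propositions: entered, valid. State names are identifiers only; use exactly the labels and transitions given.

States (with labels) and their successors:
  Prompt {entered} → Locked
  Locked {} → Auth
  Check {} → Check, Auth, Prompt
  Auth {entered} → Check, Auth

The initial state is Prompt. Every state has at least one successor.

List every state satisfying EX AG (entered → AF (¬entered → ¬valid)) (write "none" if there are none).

{Prompt, Locked, Check, Auth}

States satisfying AG (entered → AF (¬entered → ¬valid)): {Prompt, Locked, Check, Auth}.
States satisfying EX AG (entered → AF (¬entered → ¬valid)): {Prompt, Locked, Check, Auth}.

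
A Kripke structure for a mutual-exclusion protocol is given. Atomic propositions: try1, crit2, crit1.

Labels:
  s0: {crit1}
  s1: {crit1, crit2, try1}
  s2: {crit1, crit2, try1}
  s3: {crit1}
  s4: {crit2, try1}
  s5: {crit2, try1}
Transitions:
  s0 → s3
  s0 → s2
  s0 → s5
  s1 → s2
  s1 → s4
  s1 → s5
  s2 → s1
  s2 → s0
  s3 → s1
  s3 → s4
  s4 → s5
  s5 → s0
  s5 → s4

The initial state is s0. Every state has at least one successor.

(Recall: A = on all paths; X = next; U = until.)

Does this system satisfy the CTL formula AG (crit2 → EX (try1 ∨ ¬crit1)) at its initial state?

Holds

States satisfying crit2 → EX (try1 ∨ ¬crit1): {s0, s1, s2, s3, s4, s5}.
States satisfying AG (crit2 → EX (try1 ∨ ¬crit1)): {s0, s1, s2, s3, s4, s5}.
Every state reachable from s0 satisfies crit2 → EX (try1 ∨ ¬crit1).
s0 ∈ Sat(AG (crit2 → EX (try1 ∨ ¬crit1))).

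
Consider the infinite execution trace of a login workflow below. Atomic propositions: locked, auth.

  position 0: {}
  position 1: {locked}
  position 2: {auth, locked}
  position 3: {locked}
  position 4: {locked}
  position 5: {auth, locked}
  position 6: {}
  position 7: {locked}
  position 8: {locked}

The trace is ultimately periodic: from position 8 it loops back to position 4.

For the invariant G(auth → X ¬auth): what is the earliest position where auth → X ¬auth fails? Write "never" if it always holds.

auth → X ¬auth holds at every position 0..8, and those are all the positions the trace ever visits, so the invariant G(auth → X ¬auth) is never violated.

never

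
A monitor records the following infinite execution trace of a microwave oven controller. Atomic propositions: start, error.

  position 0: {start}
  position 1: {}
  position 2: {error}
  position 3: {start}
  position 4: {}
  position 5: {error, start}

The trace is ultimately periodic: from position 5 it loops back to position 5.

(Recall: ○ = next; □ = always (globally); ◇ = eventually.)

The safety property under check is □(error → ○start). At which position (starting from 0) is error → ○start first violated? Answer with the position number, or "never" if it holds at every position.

error → ○start holds at every position 0..5, and those are all the positions the trace ever visits, so the invariant □(error → ○start) is never violated.

never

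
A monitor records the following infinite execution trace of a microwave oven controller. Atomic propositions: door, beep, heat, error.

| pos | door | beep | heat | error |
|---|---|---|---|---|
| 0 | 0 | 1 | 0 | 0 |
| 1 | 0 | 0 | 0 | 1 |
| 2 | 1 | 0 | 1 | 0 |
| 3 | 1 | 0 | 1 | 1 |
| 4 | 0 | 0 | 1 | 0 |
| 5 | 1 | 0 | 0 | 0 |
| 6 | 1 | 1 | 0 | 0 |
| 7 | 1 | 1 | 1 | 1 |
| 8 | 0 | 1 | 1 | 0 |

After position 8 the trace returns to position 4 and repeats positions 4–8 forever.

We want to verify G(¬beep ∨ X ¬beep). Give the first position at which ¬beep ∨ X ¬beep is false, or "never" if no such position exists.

6

Check ¬beep ∨ X ¬beep at each position in order: 0 ✓, 1 ✓, 2 ✓, 3 ✓, 4 ✓, 5 ✓.
At position 6 the labels are {beep, door} and the next position 7 has {beep, door, error, heat}, so ¬beep ∨ X ¬beep is false there. This is the first violation.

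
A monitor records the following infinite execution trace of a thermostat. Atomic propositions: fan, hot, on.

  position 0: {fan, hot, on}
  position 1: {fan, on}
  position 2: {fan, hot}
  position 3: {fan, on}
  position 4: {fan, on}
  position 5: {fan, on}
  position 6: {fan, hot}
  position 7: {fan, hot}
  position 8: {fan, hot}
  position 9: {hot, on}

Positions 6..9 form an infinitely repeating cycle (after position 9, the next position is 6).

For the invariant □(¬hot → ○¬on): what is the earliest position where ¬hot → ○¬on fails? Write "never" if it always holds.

Check ¬hot → ○¬on at each position in order: 0 ✓, 1 ✓, 2 ✓.
At position 3 the labels are {fan, on} and the next position 4 has {fan, on}, so ¬hot → ○¬on is false there. This is the first violation.

3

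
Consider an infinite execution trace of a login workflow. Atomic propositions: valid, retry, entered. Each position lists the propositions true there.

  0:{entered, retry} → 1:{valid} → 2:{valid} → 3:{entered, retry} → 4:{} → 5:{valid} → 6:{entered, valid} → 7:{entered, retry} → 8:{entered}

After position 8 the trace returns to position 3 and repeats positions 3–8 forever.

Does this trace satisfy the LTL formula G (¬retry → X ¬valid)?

Violated

¬retry → X ¬valid must hold at every position from 0 onward. It fails at position 1, so G (¬retry → X ¬valid) is false.
Positions where ¬retry holds: 1, 2, 4, 5, 6, 8.
Check X ¬valid at each: 1→fails, 2→ok, 4→fails, 5→fails, 6→ok, 8→ok.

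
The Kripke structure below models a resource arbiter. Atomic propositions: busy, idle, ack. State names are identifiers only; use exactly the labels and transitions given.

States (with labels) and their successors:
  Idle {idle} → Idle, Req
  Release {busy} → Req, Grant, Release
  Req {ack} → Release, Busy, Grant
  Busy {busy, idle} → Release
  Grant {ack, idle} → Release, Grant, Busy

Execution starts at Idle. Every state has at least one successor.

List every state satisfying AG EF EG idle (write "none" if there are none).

States satisfying EF EG idle: {Idle, Release, Req, Busy, Grant}.
States satisfying AG EF EG idle: {Idle, Release, Req, Busy, Grant}.

{Idle, Release, Req, Busy, Grant}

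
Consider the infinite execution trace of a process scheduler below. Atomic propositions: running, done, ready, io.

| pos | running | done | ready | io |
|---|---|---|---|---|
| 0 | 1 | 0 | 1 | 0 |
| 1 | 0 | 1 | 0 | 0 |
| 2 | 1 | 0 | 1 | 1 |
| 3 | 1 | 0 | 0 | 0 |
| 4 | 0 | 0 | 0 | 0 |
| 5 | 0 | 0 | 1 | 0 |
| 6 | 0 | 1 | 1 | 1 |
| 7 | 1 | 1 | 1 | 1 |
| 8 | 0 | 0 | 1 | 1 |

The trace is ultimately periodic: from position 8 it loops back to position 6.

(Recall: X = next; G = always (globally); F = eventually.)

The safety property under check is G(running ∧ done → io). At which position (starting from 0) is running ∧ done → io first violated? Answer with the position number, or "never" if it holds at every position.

never

running ∧ done → io holds at every position 0..8, and those are all the positions the trace ever visits, so the invariant G(running ∧ done → io) is never violated.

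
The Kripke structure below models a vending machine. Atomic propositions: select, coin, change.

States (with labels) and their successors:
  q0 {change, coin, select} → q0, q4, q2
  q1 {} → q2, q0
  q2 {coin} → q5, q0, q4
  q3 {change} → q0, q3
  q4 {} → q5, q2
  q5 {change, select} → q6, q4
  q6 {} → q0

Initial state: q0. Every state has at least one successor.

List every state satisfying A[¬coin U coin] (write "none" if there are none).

{q0, q1, q2, q6}

States satisfying ¬coin: {q1, q3, q4, q5, q6}.
States satisfying coin: {q0, q2}.
States satisfying A[¬coin U coin]: {q0, q1, q2, q6}.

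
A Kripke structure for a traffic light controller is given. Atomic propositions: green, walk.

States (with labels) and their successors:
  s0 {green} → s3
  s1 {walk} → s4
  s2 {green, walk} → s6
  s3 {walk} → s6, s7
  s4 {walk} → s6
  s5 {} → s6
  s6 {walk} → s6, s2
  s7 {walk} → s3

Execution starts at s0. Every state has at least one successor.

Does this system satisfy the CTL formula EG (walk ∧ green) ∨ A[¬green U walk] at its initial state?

States satisfying walk ∧ green: {s2}.
States satisfying EG (walk ∧ green): ∅.
States satisfying ¬green: {s1, s3, s4, s5, s6, s7}.
States satisfying walk: {s1, s2, s3, s4, s6, s7}.
States satisfying A[¬green U walk]: {s1, s2, s3, s4, s5, s6, s7}.
States satisfying EG (walk ∧ green) ∨ A[¬green U walk]: {s1, s2, s3, s4, s5, s6, s7}.
s0 ∉ Sat(EG (walk ∧ green) ∨ A[¬green U walk]).

Violated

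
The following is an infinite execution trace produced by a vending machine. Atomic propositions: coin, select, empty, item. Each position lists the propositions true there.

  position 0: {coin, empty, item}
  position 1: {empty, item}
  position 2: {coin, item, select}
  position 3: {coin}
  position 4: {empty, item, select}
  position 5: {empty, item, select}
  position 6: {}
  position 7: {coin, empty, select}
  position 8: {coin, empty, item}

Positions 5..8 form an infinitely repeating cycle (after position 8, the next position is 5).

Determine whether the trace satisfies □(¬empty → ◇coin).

¬empty → ◇coin holds at every position 0..8, and those are all positions ever visited, so □(¬empty → ◇coin) holds.
Positions where ¬empty holds: 2, 3, 6.
Check ◇coin at each: 2→ok, 3→ok, 6→ok.

Yes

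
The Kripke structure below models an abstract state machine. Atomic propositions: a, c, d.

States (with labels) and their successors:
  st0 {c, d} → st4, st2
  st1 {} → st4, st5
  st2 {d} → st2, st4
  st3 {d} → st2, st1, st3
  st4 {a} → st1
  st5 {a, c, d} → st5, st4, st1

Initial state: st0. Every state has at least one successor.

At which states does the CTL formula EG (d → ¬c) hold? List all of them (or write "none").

States satisfying d → ¬c: {st1, st2, st3, st4}.
States satisfying EG (d → ¬c): {st1, st2, st3, st4}.

{st1, st2, st3, st4}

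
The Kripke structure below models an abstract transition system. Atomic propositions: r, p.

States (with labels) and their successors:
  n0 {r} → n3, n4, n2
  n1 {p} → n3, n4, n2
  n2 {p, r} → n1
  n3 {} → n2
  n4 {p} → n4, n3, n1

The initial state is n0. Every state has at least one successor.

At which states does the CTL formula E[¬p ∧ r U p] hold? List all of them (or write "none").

States satisfying ¬p ∧ r: {n0}.
States satisfying p: {n1, n2, n4}.
States satisfying E[¬p ∧ r U p]: {n0, n1, n2, n4}.

{n0, n1, n2, n4}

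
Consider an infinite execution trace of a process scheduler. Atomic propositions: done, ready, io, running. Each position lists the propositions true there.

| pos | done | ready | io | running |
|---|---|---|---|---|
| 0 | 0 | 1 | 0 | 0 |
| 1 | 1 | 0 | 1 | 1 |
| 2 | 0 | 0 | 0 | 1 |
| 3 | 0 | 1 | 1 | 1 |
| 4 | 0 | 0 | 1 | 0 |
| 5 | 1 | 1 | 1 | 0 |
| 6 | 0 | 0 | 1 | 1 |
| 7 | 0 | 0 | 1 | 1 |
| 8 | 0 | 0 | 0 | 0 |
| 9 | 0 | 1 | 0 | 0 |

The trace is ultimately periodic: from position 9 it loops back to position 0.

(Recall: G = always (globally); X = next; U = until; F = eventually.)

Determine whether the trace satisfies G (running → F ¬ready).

Yes

running → F ¬ready holds at every position 0..9, and those are all positions ever visited, so G (running → F ¬ready) holds.
Positions where running holds: 1, 2, 3, 6, 7.
Check F ¬ready at each: 1→ok, 2→ok, 3→ok, 6→ok, 7→ok.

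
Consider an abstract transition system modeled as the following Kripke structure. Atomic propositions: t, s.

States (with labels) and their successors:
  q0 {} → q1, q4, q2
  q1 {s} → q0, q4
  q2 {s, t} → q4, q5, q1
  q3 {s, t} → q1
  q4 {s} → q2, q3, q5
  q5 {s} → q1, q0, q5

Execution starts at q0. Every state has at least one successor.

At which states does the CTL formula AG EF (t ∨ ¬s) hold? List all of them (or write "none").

{q0, q1, q2, q3, q4, q5}

States satisfying EF (t ∨ ¬s): {q0, q1, q2, q3, q4, q5}.
States satisfying AG EF (t ∨ ¬s): {q0, q1, q2, q3, q4, q5}.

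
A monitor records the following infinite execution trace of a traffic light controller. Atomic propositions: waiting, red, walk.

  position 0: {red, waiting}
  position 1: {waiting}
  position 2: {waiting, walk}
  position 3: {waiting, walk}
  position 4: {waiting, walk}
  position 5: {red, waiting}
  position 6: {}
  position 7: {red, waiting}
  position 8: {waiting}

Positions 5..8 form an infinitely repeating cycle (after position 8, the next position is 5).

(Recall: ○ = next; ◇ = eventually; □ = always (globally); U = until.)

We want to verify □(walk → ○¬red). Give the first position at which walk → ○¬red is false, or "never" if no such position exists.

4

Check walk → ○¬red at each position in order: 0 ✓, 1 ✓, 2 ✓, 3 ✓.
At position 4 the labels are {waiting, walk} and the next position 5 has {red, waiting}, so walk → ○¬red is false there. This is the first violation.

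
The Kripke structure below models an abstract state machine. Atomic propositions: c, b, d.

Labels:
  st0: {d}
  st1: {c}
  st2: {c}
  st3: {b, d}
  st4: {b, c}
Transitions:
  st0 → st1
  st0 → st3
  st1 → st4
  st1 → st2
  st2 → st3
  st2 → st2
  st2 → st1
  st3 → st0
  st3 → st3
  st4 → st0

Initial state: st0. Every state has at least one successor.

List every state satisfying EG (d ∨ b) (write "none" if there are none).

States satisfying d ∨ b: {st0, st3, st4}.
States satisfying EG (d ∨ b): {st0, st3, st4}.

{st0, st3, st4}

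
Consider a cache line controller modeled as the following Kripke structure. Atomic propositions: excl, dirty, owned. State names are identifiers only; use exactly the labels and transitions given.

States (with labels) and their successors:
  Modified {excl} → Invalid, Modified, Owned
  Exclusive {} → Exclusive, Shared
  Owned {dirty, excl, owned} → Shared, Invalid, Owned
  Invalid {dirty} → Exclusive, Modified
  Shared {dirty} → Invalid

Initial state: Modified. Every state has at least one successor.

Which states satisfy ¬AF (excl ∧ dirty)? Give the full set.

States satisfying excl ∧ dirty: {Owned}.
States satisfying AF (excl ∧ dirty): {Owned}.
States satisfying ¬AF (excl ∧ dirty): {Modified, Exclusive, Invalid, Shared}.

{Modified, Exclusive, Invalid, Shared}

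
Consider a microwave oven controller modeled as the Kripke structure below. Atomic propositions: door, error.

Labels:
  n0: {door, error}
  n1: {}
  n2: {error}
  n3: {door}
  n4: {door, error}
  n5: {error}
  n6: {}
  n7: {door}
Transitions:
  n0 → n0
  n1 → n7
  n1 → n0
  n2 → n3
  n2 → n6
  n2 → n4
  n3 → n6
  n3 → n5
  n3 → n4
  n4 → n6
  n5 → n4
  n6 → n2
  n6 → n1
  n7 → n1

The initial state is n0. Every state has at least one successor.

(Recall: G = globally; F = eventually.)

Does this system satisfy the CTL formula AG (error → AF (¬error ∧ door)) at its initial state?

Violated

States satisfying error → AF (¬error ∧ door): {n1, n3, n6, n7}.
States satisfying AG (error → AF (¬error ∧ door)): ∅.
n0 is reachable from n0 and violates error → AF (¬error ∧ door), so AG fails at n0.
n0 ∉ Sat(AG (error → AF (¬error ∧ door))).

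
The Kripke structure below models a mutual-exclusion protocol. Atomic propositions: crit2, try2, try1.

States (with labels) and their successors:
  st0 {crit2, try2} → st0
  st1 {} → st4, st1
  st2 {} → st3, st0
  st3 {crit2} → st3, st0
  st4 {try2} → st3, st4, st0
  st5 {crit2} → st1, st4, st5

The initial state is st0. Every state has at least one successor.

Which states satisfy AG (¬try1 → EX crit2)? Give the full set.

{st0, st2, st3, st4}

States satisfying ¬try1 → EX crit2: {st0, st2, st3, st4, st5}.
States satisfying AG (¬try1 → EX crit2): {st0, st2, st3, st4}.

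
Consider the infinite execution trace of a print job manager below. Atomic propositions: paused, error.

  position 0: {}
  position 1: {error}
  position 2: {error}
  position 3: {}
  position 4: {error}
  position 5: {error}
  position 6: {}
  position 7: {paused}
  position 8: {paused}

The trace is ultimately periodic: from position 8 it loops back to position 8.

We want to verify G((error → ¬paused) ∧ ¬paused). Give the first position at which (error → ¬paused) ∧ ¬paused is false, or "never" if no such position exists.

7

Check (error → ¬paused) ∧ ¬paused at each position in order: 0 ✓, 1 ✓, 2 ✓, 3 ✓, 4 ✓, 5 ✓, 6 ✓.
At position 7 the labels are {paused}, so (error → ¬paused) ∧ ¬paused is false there. This is the first violation.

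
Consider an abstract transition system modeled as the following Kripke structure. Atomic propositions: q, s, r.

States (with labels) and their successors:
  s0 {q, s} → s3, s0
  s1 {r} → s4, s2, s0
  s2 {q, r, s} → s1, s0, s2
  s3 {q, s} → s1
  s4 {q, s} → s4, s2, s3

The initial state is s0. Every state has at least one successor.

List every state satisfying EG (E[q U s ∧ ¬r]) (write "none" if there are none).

States satisfying E[q U s ∧ ¬r]: {s0, s2, s3, s4}.
States satisfying EG (E[q U s ∧ ¬r]): {s0, s2, s4}.

{s0, s2, s4}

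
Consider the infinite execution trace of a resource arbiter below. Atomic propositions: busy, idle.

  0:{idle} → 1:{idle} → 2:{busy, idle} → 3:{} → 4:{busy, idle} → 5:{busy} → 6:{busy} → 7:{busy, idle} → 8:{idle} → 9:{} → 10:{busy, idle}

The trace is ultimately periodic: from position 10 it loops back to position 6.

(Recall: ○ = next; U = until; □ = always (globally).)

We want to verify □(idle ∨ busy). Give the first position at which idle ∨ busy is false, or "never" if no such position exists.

Check idle ∨ busy at each position in order: 0 ✓, 1 ✓, 2 ✓.
At position 3 the labels are {}, so idle ∨ busy is false there. This is the first violation.

3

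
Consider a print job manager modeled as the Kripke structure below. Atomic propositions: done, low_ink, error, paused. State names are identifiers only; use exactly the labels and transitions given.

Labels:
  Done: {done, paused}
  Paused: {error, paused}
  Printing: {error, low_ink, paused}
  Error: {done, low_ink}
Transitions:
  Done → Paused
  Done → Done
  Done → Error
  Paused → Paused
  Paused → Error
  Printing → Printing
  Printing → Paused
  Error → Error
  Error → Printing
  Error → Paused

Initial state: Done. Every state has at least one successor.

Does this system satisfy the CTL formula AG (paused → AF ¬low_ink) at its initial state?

Violated

States satisfying paused → AF ¬low_ink: {Done, Paused, Error}.
States satisfying AG (paused → AF ¬low_ink): ∅.
Printing is reachable from Done and violates paused → AF ¬low_ink, so AG fails at Done.
Done ∉ Sat(AG (paused → AF ¬low_ink)).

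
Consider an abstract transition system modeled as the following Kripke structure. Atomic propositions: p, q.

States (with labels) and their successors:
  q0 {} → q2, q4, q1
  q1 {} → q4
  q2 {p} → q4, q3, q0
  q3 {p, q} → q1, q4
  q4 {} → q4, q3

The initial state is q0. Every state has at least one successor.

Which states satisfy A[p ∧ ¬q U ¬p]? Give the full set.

{q0, q1, q4}

States satisfying p ∧ ¬q: {q2}.
States satisfying ¬p: {q0, q1, q4}.
States satisfying A[p ∧ ¬q U ¬p]: {q0, q1, q4}.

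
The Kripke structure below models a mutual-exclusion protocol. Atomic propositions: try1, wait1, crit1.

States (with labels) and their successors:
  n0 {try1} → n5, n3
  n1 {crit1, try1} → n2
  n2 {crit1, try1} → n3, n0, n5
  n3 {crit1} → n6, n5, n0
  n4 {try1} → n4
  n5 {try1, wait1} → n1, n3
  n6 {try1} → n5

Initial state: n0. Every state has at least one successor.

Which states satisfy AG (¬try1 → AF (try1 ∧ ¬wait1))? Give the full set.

{n4}

States satisfying ¬try1 → AF (try1 ∧ ¬wait1): {n0, n1, n2, n4, n5, n6}.
States satisfying AG (¬try1 → AF (try1 ∧ ¬wait1)): {n4}.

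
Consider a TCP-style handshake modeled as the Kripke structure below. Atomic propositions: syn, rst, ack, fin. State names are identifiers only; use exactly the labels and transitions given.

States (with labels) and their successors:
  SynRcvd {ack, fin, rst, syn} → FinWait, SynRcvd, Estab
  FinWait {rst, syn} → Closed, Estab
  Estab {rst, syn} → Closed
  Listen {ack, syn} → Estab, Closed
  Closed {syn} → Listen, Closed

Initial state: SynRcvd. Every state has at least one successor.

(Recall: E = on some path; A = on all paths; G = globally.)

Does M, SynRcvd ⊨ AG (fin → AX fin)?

No

States satisfying fin → AX fin: {FinWait, Estab, Listen, Closed}.
States satisfying AG (fin → AX fin): {FinWait, Estab, Listen, Closed}.
SynRcvd is reachable from SynRcvd and violates fin → AX fin, so AG fails at SynRcvd.
SynRcvd ∉ Sat(AG (fin → AX fin)).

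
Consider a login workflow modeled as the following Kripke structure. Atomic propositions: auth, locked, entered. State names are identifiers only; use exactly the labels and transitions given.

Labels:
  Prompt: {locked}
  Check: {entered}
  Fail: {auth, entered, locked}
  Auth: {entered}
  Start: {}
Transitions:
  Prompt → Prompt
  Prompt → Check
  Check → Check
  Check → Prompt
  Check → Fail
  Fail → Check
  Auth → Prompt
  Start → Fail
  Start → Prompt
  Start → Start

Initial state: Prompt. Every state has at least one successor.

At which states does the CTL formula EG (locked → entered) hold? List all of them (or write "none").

States satisfying locked → entered: {Check, Fail, Auth, Start}.
States satisfying EG (locked → entered): {Check, Fail, Start}.

{Check, Fail, Start}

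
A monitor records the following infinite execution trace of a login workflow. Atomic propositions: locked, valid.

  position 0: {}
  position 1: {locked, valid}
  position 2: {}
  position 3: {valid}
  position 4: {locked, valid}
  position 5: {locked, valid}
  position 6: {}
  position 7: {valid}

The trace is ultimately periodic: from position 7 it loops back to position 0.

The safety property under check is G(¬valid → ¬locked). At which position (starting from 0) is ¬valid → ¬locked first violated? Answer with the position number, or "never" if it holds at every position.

¬valid → ¬locked holds at every position 0..7, and those are all the positions the trace ever visits, so the invariant G(¬valid → ¬locked) is never violated.

never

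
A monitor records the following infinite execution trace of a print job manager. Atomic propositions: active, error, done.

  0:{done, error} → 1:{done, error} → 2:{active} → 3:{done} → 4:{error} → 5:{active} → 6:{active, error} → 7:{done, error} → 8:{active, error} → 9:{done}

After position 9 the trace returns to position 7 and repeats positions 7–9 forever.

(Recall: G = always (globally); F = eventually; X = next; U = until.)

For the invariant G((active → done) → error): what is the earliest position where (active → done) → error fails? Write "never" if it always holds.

Check (active → done) → error at each position in order: 0 ✓, 1 ✓, 2 ✓.
At position 3 the labels are {done}, so (active → done) → error is false there. This is the first violation.

3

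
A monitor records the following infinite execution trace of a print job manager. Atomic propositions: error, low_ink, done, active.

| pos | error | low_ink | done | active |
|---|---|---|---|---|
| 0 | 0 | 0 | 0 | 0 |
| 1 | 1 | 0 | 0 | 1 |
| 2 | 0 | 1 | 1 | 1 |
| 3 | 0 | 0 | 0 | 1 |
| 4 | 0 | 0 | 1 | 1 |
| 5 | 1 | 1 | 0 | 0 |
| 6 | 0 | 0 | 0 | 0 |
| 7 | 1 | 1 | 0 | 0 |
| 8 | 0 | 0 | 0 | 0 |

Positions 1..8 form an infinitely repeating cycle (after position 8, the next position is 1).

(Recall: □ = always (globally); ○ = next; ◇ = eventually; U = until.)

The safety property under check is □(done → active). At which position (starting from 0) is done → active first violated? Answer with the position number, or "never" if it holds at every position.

done → active holds at every position 0..8, and those are all the positions the trace ever visits, so the invariant □(done → active) is never violated.

never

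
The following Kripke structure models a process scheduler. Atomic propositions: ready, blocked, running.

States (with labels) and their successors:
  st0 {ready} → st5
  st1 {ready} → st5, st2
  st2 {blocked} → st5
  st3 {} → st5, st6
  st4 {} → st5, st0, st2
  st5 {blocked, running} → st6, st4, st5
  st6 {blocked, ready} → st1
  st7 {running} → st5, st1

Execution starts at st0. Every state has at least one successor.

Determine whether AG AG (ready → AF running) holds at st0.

Yes

States satisfying AG (ready → AF running): {st0, st1, st2, st3, st4, st5, st6, st7}.
States satisfying AG AG (ready → AF running): {st0, st1, st2, st3, st4, st5, st6, st7}.
Every state reachable from st0 satisfies AG (ready → AF running).
st0 ∈ Sat(AG AG (ready → AF running)).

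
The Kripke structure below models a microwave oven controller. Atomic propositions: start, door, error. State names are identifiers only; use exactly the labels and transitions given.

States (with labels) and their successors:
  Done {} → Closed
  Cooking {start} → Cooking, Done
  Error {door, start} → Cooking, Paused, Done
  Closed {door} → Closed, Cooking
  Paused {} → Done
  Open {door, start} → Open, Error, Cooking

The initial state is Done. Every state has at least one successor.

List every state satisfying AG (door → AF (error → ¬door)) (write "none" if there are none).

{Done, Cooking, Error, Closed, Paused, Open}

States satisfying door → AF (error → ¬door): {Done, Cooking, Error, Closed, Paused, Open}.
States satisfying AG (door → AF (error → ¬door)): {Done, Cooking, Error, Closed, Paused, Open}.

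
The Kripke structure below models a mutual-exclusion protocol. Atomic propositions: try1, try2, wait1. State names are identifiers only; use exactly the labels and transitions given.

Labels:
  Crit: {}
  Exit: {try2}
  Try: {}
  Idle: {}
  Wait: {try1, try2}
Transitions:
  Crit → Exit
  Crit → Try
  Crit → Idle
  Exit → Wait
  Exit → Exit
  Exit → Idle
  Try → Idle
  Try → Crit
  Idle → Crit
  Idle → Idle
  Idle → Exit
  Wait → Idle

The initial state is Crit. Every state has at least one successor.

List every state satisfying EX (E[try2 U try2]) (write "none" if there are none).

States satisfying E[try2 U try2]: {Exit, Wait}.
States satisfying EX (E[try2 U try2]): {Crit, Exit, Idle}.

{Crit, Exit, Idle}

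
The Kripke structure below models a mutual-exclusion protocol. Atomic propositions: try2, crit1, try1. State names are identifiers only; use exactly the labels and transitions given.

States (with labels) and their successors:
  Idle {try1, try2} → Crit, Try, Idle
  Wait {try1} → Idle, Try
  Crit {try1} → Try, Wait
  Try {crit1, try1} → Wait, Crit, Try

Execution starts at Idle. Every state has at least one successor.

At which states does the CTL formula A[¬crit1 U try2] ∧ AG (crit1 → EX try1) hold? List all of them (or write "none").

{Idle}

States satisfying ¬crit1: {Idle, Wait, Crit}.
States satisfying try2: {Idle}.
States satisfying A[¬crit1 U try2]: {Idle}.
States satisfying crit1 → EX try1: {Idle, Wait, Crit, Try}.
States satisfying AG (crit1 → EX try1): {Idle, Wait, Crit, Try}.
States satisfying A[¬crit1 U try2] ∧ AG (crit1 → EX try1): {Idle}.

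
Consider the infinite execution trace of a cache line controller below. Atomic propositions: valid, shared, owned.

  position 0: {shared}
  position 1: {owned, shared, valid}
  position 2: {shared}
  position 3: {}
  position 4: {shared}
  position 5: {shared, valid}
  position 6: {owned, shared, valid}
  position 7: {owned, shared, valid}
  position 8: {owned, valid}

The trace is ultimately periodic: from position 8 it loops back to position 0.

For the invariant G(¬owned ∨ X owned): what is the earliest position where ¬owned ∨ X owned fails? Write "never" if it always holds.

Check ¬owned ∨ X owned at each position in order: 0 ✓.
At position 1 the labels are {owned, shared, valid} and the next position 2 has {shared}, so ¬owned ∨ X owned is false there. This is the first violation.

1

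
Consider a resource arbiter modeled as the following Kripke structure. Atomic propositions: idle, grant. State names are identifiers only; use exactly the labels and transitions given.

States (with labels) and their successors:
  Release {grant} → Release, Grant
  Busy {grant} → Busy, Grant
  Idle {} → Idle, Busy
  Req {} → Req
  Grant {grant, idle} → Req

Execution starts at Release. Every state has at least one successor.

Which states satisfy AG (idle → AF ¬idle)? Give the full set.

{Release, Busy, Idle, Req, Grant}

States satisfying idle → AF ¬idle: {Release, Busy, Idle, Req, Grant}.
States satisfying AG (idle → AF ¬idle): {Release, Busy, Idle, Req, Grant}.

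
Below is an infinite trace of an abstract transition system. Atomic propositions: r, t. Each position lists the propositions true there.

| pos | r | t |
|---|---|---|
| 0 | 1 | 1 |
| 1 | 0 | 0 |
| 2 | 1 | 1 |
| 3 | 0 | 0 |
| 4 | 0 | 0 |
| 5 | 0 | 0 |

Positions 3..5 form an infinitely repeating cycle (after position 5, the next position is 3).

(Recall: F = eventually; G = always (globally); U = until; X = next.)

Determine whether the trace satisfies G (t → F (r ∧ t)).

Holds

t → F (r ∧ t) holds at every position 0..5, and those are all positions ever visited, so G (t → F (r ∧ t)) holds.
Positions where t holds: 0, 2.
Check F (r ∧ t) at each: 0→ok, 2→ok.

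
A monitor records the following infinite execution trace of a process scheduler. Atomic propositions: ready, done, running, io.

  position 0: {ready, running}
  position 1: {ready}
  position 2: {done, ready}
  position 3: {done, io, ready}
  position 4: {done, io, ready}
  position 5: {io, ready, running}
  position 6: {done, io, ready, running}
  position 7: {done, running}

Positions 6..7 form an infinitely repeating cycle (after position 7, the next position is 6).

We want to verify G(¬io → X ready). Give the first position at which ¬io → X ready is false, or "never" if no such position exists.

¬io → X ready holds at every position 0..7, and those are all the positions the trace ever visits, so the invariant G(¬io → X ready) is never violated.

never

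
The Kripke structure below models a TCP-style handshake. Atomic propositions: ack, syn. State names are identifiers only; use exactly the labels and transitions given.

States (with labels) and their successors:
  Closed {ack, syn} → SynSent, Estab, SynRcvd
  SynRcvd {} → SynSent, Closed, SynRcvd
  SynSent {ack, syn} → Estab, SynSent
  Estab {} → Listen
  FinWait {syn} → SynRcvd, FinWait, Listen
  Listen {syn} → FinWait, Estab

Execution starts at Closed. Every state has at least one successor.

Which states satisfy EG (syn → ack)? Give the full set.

{Closed, SynRcvd, SynSent}

States satisfying syn → ack: {Closed, SynRcvd, SynSent, Estab}.
States satisfying EG (syn → ack): {Closed, SynRcvd, SynSent}.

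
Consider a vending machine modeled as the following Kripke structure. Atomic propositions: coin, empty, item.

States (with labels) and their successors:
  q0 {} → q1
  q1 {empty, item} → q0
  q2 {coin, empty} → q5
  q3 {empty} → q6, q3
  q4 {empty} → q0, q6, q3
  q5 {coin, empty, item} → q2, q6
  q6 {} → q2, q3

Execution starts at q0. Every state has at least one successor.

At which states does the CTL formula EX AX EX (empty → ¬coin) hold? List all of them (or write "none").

{q0, q1, q3, q4, q5, q6}

States satisfying AX EX (empty → ¬coin): {q0, q1, q2, q3, q4}.
States satisfying EX AX EX (empty → ¬coin): {q0, q1, q3, q4, q5, q6}.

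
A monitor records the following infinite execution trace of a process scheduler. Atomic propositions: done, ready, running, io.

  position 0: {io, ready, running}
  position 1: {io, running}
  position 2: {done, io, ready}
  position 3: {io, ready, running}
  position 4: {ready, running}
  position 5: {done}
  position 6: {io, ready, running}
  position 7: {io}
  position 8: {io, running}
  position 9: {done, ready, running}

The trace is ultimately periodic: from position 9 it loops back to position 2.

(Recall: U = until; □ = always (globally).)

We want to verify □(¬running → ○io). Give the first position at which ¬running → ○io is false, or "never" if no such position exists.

¬running → ○io holds at every position 0..9, and those are all the positions the trace ever visits, so the invariant □(¬running → ○io) is never violated.

never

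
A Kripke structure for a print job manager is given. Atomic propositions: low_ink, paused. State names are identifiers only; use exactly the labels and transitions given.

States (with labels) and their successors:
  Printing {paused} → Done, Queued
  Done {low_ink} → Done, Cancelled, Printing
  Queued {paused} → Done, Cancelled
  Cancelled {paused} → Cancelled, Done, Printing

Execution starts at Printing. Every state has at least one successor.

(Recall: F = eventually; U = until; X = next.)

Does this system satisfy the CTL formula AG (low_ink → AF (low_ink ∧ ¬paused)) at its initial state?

States satisfying low_ink → AF (low_ink ∧ ¬paused): {Printing, Done, Queued, Cancelled}.
States satisfying AG (low_ink → AF (low_ink ∧ ¬paused)): {Printing, Done, Queued, Cancelled}.
Every state reachable from Printing satisfies low_ink → AF (low_ink ∧ ¬paused).
Printing ∈ Sat(AG (low_ink → AF (low_ink ∧ ¬paused))).

Yes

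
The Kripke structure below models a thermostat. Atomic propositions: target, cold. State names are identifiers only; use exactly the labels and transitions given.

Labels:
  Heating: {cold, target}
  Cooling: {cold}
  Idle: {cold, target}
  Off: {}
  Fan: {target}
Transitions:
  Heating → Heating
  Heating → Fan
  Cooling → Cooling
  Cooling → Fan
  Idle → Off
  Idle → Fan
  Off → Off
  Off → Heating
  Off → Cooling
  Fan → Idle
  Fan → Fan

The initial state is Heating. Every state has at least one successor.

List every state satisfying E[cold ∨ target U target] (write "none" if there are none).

States satisfying cold ∨ target: {Heating, Cooling, Idle, Fan}.
States satisfying target: {Heating, Idle, Fan}.
States satisfying E[cold ∨ target U target]: {Heating, Cooling, Idle, Fan}.

{Heating, Cooling, Idle, Fan}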